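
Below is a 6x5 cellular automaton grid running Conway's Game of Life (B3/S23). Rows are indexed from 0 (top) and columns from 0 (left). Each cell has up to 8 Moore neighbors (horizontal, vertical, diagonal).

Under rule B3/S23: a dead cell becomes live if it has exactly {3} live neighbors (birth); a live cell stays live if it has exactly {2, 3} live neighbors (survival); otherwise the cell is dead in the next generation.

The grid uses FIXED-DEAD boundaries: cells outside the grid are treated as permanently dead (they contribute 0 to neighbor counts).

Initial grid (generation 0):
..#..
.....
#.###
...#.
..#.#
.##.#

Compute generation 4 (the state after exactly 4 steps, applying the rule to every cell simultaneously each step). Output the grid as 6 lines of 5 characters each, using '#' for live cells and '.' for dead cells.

Simulating step by step:
Generation 0 (given above): 11 live cells
Generation 1: 11 live cells
.....
.##..
..###
.#...
.##.#
.##..
Generation 2: 10 live cells
.....
.##..
...#.
.#..#
#..#.
.###.
Generation 3: 12 live cells
.....
..#..
.#.#.
..###
#..##
.###.
Generation 4: 8 live cells
(generation 4 grid is the final answer)

Answer: .....
..#..
.#..#
.#...
.....
.####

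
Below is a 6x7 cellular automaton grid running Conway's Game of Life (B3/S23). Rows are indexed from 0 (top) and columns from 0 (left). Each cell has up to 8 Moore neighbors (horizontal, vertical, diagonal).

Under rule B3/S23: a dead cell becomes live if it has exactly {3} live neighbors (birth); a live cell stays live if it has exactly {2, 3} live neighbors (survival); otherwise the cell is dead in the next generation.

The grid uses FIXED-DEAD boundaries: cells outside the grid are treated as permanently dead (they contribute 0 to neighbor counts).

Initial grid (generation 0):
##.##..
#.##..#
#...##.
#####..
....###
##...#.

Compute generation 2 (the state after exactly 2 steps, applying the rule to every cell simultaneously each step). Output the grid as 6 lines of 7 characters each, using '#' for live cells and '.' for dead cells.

Answer: ####...
#.###..
#.#....
##...##
.#....#
.....##

Derivation:
Simulating step by step:
Generation 0 (given above): 22 live cells
Generation 1: 16 live cells
##.##..
#.#....
#....#.
###...#
......#
....###
Generation 2: 18 live cells
(generation 2 grid is the final answer)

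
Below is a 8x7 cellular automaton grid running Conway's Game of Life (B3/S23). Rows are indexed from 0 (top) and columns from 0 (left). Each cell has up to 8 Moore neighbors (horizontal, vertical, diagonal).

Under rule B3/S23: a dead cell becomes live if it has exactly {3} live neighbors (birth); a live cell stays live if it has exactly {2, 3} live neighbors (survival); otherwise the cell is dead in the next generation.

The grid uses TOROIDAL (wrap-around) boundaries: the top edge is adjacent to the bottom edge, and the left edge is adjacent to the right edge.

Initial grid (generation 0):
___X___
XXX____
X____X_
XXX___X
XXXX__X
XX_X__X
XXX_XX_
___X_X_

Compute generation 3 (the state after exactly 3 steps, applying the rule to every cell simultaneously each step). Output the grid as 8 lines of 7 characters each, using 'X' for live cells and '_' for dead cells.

Simulating step by step:
Generation 0 (given above): 26 live cells
Generation 1: 16 live cells
_X_XX__
XXX___X
_______
___X_X_
___X_X_
_______
_____X_
_X_X_XX
Generation 2: 18 live cells
___XX__
XXXX___
XXX___X
_______
_______
____X__
____XXX
X__X_XX
Generation 3: 12 live cells
(generation 3 grid is the final answer)

Answer: _____X_
____X_X
___X__X
XX_____
_______
____X__
X__X___
X__X___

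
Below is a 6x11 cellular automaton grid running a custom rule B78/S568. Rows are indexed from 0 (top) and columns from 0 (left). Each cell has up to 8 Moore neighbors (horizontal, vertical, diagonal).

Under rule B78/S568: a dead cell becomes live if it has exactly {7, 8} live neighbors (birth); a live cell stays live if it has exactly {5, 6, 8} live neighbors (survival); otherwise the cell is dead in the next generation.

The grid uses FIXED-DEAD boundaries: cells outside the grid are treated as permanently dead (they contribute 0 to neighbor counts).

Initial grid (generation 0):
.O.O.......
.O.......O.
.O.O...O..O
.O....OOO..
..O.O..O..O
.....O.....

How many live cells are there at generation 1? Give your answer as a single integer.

Simulating step by step:
Generation 0 (given above): 17 live cells
Generation 1: 0 live cells
...........
...........
...........
...........
...........
...........
Population at generation 1: 0

Answer: 0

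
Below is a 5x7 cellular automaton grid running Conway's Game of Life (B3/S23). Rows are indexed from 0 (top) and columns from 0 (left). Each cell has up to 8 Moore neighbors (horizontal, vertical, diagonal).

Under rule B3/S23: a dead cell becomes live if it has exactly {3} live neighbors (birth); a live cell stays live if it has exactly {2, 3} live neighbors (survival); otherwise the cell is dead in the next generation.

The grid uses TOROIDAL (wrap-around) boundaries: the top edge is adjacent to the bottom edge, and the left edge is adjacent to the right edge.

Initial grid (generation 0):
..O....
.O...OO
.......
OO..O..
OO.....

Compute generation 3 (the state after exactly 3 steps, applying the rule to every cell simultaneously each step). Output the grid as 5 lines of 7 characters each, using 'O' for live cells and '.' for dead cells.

Answer: .O...O.
.O...OO
.O...OO
..O...O
O.O....

Derivation:
Simulating step by step:
Generation 0 (given above): 9 live cells
Generation 1: 9 live cells
..O...O
.......
.O...OO
OO.....
O.O....
Generation 2: 10 live cells
.O.....
O....OO
.O....O
..O....
O.O...O
Generation 3: 12 live cells
(generation 3 grid is the final answer)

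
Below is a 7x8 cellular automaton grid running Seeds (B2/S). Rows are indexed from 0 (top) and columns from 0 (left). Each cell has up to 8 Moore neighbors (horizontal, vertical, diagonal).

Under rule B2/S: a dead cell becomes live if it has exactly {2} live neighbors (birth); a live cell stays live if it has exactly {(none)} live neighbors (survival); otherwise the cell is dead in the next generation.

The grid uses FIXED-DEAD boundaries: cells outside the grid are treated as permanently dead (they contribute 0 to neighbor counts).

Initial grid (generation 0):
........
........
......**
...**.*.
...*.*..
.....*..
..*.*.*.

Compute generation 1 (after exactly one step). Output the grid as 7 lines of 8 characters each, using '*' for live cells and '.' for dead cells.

Answer: ........
......**
...**...
..*.....
..*.....
..*.....
...*....

Derivation:
Simulating step by step:
Generation 0 (given above): 11 live cells
Generation 1: 8 live cells
(generation 1 grid is the final answer)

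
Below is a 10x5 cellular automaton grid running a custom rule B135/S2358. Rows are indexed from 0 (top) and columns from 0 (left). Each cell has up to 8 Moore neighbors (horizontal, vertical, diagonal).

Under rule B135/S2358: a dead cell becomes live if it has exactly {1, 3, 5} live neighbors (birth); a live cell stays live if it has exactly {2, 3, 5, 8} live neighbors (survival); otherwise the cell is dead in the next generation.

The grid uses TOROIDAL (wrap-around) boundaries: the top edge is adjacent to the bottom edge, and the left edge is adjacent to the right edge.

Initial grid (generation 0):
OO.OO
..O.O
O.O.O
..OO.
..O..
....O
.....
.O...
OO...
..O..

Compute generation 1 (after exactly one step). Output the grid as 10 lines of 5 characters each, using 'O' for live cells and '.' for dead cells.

Simulating step by step:
Generation 0 (given above): 17 live cells
Generation 1: 32 live cells
(generation 1 grid is the final answer)

Answer: OO..O
.OO.O
O.O.O
..O.O
O.O..
OOO..
.OOOO
OO..O
OOOOO
OOOO.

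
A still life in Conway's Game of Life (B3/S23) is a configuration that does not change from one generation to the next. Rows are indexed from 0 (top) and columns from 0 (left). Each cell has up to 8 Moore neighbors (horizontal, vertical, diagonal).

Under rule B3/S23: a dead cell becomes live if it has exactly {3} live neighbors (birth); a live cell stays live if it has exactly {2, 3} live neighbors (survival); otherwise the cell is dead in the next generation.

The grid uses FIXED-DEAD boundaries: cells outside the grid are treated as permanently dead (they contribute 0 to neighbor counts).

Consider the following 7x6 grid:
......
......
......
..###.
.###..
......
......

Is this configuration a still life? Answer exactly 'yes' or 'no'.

Compute generation 1 and compare to generation 0 (given above):
Generation 1:
......
......
...#..
.#..#.
.#..#.
..#...
......
Cell (2,3) differs: gen0=0 vs gen1=1 -> NOT a still life.

Answer: no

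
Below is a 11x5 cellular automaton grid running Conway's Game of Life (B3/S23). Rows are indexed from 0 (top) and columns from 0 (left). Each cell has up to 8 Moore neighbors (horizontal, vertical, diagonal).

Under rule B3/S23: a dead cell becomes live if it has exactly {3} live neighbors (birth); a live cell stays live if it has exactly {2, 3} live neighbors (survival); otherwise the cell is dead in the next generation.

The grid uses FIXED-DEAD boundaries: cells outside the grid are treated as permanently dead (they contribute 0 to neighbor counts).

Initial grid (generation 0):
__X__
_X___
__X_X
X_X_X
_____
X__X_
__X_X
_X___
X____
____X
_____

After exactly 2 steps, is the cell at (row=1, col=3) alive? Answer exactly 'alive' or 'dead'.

Answer: alive

Derivation:
Simulating step by step:
Generation 0 (given above): 14 live cells
Generation 1: 12 live cells
_____
_XXX_
__X__
_X___
_X_X_
___X_
_XXX_
_X___
_____
_____
_____
Generation 2: 12 live cells
__X__
_XXX_
___X_
_X___
_____
_X_XX
_X_X_
_X___
_____
_____
_____

Cell (1,3) at generation 2: 1 -> alive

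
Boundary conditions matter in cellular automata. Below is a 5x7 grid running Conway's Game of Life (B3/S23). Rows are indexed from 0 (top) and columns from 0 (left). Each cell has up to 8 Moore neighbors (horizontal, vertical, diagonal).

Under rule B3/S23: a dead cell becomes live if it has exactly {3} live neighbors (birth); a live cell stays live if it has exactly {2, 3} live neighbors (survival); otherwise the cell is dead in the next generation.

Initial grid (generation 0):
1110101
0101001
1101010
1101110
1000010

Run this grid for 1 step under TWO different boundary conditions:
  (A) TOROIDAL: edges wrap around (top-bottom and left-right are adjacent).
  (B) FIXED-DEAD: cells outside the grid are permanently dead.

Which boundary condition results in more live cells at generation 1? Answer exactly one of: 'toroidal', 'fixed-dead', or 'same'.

Under TOROIDAL boundary, generation 1:
0011100
0001000
0001010
0001010
0000000
Population = 8

Under FIXED-DEAD boundary, generation 1:
1111010
0001001
0001011
0001011
1100010
Population = 16

Comparison: toroidal=8, fixed-dead=16 -> fixed-dead

Answer: fixed-dead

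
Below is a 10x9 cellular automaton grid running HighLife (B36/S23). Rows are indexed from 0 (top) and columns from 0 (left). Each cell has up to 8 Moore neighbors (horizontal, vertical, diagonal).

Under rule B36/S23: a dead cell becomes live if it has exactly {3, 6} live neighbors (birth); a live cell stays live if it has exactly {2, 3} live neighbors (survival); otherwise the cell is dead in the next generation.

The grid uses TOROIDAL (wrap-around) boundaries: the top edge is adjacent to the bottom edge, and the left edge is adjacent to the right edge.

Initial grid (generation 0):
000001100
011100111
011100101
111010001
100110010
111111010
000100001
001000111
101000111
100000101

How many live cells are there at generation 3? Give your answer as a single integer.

Answer: 45

Derivation:
Simulating step by step:
Generation 0 (given above): 43 live cells
Generation 1: 33 live cells
011001010
010110001
000011110
000111000
001000111
110001110
000001000
011100100
000001000
110000010
Generation 2: 36 live cells
000110110
110100001
001000110
000100101
111100001
110001000
100011010
001011100
100000100
111000001
Generation 3: 45 live cells
100110010
110111001
011100100
000100101
000110011
000101100
100100001
010110011
101100111
111101101
Population at generation 3: 45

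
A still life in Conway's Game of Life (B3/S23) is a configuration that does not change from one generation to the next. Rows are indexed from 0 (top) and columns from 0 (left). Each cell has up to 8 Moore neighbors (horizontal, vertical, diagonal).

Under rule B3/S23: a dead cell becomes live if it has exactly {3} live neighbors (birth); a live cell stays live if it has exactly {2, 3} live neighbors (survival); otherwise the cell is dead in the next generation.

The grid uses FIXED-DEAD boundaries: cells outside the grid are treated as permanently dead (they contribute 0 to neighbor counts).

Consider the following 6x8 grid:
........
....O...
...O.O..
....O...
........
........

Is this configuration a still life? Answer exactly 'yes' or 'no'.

Answer: yes

Derivation:
Compute generation 1 and compare to generation 0 (given above):
Generation 1:
........
....O...
...O.O..
....O...
........
........
The grids are IDENTICAL -> still life.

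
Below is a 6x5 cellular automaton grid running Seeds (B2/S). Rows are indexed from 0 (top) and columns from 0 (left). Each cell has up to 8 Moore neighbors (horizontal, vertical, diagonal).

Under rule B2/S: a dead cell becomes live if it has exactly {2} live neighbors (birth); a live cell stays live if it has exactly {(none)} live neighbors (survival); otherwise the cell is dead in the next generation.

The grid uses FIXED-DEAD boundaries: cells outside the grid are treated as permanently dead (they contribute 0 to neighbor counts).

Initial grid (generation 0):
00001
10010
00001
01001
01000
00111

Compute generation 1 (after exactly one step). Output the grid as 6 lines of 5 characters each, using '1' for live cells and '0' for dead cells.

Answer: 00010
00000
11100
10110
10000
01000

Derivation:
Simulating step by step:
Generation 0 (given above): 10 live cells
Generation 1: 9 live cells
(generation 1 grid is the final answer)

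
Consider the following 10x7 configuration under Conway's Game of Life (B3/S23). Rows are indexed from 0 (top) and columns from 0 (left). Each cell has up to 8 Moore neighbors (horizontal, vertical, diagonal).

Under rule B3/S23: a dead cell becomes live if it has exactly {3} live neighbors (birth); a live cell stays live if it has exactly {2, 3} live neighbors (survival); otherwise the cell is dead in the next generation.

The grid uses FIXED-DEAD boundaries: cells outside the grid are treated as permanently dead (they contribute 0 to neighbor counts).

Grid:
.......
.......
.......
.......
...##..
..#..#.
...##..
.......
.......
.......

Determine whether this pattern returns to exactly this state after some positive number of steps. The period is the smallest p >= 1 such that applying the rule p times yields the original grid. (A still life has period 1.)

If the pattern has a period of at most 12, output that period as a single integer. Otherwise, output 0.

Simulating and comparing each generation to the original:
Gen 0 (original, given above): 6 live cells
Gen 1: 6 live cells, MATCHES original -> period = 1

Answer: 1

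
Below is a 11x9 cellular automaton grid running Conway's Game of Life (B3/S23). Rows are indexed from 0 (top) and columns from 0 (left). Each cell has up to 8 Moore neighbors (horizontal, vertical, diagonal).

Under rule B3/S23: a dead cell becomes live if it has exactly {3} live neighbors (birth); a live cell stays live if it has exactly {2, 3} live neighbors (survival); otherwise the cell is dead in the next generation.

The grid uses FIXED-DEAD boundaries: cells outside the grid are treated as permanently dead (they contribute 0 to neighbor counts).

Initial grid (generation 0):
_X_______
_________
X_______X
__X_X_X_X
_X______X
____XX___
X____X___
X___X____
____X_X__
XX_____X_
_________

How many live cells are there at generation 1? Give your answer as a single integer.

Answer: 13

Derivation:
Simulating step by step:
Generation 0 (given above): 20 live cells
Generation 1: 13 live cells
_________
_________
_______X_
_X______X
___XX__X_
____XX___
_____X___
____X____
XX___X___
_________
_________
Population at generation 1: 13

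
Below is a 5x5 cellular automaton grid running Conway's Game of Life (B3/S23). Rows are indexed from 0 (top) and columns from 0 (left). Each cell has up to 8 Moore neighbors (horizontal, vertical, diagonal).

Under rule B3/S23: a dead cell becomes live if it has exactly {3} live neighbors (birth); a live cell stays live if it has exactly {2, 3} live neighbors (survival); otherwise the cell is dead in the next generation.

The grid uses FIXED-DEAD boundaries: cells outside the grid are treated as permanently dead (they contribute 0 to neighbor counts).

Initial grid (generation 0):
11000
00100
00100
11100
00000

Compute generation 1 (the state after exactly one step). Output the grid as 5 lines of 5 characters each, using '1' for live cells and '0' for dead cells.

Answer: 01000
00100
00110
01100
01000

Derivation:
Simulating step by step:
Generation 0 (given above): 7 live cells
Generation 1: 7 live cells
(generation 1 grid is the final answer)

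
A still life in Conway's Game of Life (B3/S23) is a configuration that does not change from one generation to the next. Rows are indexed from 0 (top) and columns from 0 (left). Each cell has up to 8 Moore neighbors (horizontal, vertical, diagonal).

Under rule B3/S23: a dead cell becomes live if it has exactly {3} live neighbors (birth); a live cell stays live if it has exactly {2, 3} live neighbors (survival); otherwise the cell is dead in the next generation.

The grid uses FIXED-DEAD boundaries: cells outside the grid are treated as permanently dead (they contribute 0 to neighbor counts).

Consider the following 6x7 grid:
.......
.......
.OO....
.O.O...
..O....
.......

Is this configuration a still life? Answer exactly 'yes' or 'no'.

Compute generation 1 and compare to generation 0 (given above):
Generation 1:
.......
.......
.OO....
.O.O...
..O....
.......
The grids are IDENTICAL -> still life.

Answer: yes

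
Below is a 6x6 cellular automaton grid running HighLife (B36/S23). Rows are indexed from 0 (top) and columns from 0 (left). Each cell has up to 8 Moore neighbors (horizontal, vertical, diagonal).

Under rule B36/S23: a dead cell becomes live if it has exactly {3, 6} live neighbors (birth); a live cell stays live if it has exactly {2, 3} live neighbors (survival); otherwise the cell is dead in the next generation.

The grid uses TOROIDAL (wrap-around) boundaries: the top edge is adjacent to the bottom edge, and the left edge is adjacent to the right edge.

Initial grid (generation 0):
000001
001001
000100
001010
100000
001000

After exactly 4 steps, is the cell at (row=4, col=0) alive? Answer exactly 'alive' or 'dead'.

Simulating step by step:
Generation 0 (given above): 8 live cells
Generation 1: 7 live cells
000000
000010
001110
000100
010100
000000
Generation 2: 4 live cells
000000
000010
001010
000000
001000
000000
Generation 3: 3 live cells
000000
000100
000100
000100
000000
000000
Generation 4: 3 live cells
000000
000000
001110
000000
000000
000000

Cell (4,0) at generation 4: 0 -> dead

Answer: dead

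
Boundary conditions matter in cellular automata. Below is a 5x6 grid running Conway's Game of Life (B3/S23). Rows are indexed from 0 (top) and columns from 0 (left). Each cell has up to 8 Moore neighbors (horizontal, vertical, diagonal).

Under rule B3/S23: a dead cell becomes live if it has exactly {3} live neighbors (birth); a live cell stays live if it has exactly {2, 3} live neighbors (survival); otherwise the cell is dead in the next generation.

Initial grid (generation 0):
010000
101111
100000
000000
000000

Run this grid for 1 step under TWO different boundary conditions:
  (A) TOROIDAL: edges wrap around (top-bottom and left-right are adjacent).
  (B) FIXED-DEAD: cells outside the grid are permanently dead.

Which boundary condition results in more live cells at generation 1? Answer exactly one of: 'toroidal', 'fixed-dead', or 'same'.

Answer: toroidal

Derivation:
Under TOROIDAL boundary, generation 1:
111111
101111
110110
000000
000000
Population = 15

Under FIXED-DEAD boundary, generation 1:
011110
101110
010110
000000
000000
Population = 11

Comparison: toroidal=15, fixed-dead=11 -> toroidal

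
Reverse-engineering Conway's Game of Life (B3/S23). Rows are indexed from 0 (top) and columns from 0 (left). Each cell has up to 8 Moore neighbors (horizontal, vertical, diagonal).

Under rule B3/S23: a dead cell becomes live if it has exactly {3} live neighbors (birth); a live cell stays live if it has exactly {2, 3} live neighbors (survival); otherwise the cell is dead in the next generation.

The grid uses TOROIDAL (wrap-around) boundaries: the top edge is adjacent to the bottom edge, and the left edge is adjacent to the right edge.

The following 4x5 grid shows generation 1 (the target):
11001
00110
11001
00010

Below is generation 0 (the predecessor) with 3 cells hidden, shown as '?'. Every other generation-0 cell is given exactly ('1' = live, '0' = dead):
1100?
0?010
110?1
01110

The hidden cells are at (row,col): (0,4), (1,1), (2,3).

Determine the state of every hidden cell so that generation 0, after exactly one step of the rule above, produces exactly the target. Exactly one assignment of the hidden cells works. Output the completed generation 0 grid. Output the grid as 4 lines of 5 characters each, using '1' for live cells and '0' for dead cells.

Answer: 11001
00010
11001
01110

Derivation:
Hidden generation-0 cells (in order): (0,4), (1,1), (2,3).
A hidden cell only influences target cells in its own 3x3 neighborhood. Try each of the 2^3 = 8 assignments, step the completed generation 0 forward once under B3/S23, and compare with the target:
  (0,4)=0 (1,1)=0 (2,3)=0 -> step gives (0,3)='1' but target has '0' -> reject
  (0,4)=0 (1,1)=0 (2,3)=1 -> step gives (0,3)='1' but target has '0' -> reject
  (0,4)=0 (1,1)=1 (2,3)=0 -> step gives (0,1)='0' but target has '1' -> reject
  (0,4)=0 (1,1)=1 (2,3)=1 -> step gives (0,1)='0' but target has '1' -> reject
  (0,4)=1 (1,1)=0 (2,3)=0 -> step reproduces the target at every cell -> ACCEPT
  (0,4)=1 (1,1)=0 (2,3)=1 -> step gives (1,2)='0' but target has '1' -> reject
  (0,4)=1 (1,1)=1 (2,3)=0 -> step gives (0,0)='0' but target has '1' -> reject
  (0,4)=1 (1,1)=1 (2,3)=1 -> step gives (0,0)='0' but target has '1' -> reject
Unique solution: (0,4)=live, (1,1)=dead, (2,3)=dead.
Check: live-neighbor counts of every cell in the completed generation 0:
33543
64325
33543
75435
Applying B3/S23 to generation 0 with these counts gives:
11001
00110
11001
00010
which matches the target exactly.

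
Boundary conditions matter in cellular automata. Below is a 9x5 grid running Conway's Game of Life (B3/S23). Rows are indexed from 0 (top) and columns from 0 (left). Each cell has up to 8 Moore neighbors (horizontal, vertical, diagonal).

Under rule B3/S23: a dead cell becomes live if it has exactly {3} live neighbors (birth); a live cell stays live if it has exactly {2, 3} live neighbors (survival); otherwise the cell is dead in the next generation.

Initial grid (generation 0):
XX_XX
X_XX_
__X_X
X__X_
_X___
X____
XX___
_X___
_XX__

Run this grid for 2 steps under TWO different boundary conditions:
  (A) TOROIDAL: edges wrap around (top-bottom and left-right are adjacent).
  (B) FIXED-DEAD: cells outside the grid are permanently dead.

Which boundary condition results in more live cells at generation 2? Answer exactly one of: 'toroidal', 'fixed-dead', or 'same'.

Answer: fixed-dead

Derivation:
Under TOROIDAL boundary, generation 2:
_____
_____
X_X__
_____
_____
_____
XX___
X___X
_____
Population = 6

Under FIXED-DEAD boundary, generation 2:
XX___
X_X_X
__X__
X__X_
X____
_____
XX___
X_X__
_____
Population = 13

Comparison: toroidal=6, fixed-dead=13 -> fixed-dead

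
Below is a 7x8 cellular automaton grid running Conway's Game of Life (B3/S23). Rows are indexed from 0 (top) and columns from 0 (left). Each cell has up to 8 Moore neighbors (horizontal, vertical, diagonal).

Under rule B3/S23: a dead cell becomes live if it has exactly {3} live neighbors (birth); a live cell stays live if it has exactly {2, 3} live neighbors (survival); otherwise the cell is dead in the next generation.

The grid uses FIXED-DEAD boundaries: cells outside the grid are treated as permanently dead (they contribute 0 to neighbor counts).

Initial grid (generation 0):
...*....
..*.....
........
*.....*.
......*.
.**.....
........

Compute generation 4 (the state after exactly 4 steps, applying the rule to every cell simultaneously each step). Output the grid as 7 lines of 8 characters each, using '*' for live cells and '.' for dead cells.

Answer: ........
........
........
........
........
........
........

Derivation:
Simulating step by step:
Generation 0 (given above): 7 live cells
Generation 1: 1 live cells
........
........
........
........
.*......
........
........
Generation 2: 0 live cells
........
........
........
........
........
........
........
Generation 3: 0 live cells
........
........
........
........
........
........
........
Generation 4: 0 live cells
(generation 4 grid is the final answer)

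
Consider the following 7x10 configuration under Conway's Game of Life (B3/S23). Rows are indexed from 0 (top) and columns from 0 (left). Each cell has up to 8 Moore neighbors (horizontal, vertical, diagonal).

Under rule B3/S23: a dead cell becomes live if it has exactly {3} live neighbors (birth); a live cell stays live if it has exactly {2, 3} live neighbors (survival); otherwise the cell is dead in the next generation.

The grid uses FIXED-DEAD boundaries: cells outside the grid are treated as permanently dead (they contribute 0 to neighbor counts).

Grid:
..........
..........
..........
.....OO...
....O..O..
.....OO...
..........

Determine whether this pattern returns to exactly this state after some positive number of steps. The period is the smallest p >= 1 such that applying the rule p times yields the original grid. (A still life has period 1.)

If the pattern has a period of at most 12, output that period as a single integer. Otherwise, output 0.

Simulating and comparing each generation to the original:
Gen 0 (original, given above): 6 live cells
Gen 1: 6 live cells, MATCHES original -> period = 1

Answer: 1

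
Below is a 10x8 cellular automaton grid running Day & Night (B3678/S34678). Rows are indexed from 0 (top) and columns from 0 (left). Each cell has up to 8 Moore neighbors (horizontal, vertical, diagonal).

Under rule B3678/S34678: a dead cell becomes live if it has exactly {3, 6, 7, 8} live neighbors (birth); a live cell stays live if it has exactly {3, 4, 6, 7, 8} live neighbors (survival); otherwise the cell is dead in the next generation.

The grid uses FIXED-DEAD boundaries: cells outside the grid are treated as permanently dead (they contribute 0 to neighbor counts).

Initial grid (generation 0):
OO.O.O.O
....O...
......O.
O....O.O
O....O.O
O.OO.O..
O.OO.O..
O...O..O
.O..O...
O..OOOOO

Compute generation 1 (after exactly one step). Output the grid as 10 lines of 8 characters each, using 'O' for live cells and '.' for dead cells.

Simulating step by step:
Generation 0 (given above): 32 live cells
Generation 1: 17 live cells
(generation 1 grid is the final answer)

Answer: ....O...
.....OO.
.....O..
........
........
..OO....
..OO..O.
..O.OO..
O...O..O
....OO..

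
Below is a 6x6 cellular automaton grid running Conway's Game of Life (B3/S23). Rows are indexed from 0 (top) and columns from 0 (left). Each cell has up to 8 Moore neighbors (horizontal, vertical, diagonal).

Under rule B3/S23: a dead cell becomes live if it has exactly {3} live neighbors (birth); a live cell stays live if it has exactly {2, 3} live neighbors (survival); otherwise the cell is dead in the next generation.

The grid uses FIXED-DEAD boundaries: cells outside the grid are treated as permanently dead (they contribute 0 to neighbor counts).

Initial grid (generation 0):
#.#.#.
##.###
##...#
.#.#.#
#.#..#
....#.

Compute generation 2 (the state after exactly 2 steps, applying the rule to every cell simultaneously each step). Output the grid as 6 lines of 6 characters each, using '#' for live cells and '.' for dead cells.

Simulating step by step:
Generation 0 (given above): 18 live cells
Generation 1: 13 live cells
#.#.##
...#.#
...#.#
.....#
.###.#
......
Generation 2: 12 live cells
(generation 2 grid is the final answer)

Answer: ...###
..##.#
.....#
...#.#
..#.#.
..#...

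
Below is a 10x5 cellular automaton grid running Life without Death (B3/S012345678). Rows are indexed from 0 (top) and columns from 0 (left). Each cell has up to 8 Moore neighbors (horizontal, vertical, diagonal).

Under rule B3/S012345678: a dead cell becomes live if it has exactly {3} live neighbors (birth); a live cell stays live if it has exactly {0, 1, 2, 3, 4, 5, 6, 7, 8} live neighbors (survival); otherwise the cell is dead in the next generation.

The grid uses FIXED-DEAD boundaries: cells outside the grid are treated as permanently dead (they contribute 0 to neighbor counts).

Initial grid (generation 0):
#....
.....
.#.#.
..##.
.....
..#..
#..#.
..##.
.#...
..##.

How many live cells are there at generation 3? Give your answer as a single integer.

Simulating step by step:
Generation 0 (given above): 13 live cells
Generation 1: 17 live cells
#....
.....
.#.#.
..##.
..##.
..#..
##.#.
.###.
.#...
..##.
Generation 2: 20 live cells
#....
.....
.#.#.
.####
.###.
..#..
##.#.
.###.
.#...
..##.
Generation 3: 24 live cells
#....
.....
.#.##
#####
.####
#.#..
##.#.
.###.
.#...
..##.
Population at generation 3: 24

Answer: 24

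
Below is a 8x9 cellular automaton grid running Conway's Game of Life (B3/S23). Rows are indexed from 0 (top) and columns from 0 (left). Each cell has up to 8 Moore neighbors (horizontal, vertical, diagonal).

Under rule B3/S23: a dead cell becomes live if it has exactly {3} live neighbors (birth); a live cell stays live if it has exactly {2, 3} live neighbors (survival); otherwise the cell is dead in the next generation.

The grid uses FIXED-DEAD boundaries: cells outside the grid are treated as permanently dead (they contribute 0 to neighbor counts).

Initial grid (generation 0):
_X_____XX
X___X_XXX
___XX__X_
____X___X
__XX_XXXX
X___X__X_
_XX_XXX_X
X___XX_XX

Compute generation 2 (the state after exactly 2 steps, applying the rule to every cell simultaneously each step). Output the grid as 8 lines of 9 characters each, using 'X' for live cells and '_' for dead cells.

Answer: ____X_XX_
___X__X__
__X___XX_
__X___X__
_______X_
_______X_
XXX____XX
XXX____XX

Derivation:
Simulating step by step:
Generation 0 (given above): 33 live cells
Generation 1: 23 live cells
______X_X
___XXXX__
___XX_X__
__X_____X
___X_XX_X
_________
XX______X
_X_XX__XX
Generation 2: 22 live cells
(generation 2 grid is the final answer)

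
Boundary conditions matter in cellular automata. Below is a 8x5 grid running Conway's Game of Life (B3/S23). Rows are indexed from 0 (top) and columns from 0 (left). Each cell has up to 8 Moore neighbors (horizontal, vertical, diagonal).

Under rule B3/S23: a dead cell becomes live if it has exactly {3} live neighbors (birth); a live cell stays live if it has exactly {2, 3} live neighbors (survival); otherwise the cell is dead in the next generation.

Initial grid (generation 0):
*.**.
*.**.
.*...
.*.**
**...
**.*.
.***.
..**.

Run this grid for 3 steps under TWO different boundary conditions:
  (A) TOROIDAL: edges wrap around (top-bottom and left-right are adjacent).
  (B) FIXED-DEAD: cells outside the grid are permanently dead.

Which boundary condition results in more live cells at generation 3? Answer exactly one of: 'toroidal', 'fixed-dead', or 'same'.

Answer: fixed-dead

Derivation:
Under TOROIDAL boundary, generation 3:
.....
.....
****.
*....
***.*
....*
.....
.....
Population = 10

Under FIXED-DEAD boundary, generation 3:
..***
*...*
.....
*...*
.....
.....
..***
...*.
Population = 11

Comparison: toroidal=10, fixed-dead=11 -> fixed-dead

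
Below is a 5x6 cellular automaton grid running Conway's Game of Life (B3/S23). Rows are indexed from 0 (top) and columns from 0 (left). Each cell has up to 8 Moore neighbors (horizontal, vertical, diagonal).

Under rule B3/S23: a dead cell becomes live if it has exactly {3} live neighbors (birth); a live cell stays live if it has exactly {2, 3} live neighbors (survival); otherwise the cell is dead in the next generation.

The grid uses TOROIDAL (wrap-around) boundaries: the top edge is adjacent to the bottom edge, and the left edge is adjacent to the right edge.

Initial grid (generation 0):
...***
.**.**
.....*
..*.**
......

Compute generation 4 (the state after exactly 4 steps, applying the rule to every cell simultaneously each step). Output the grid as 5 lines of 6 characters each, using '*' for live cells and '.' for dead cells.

Answer: *..*..
*..*..
***...
**.*..
...**.

Derivation:
Simulating step by step:
Generation 0 (given above): 11 live cells
Generation 1: 9 live cells
*.**.*
..*...
.**...
....**
......
Generation 2: 9 live cells
.***..
*.....
.***..
......
*..*..
Generation 3: 11 live cells
****..
*.....
.**...
.*.*..
.*.*..
Generation 4: 12 live cells
(generation 4 grid is the final answer)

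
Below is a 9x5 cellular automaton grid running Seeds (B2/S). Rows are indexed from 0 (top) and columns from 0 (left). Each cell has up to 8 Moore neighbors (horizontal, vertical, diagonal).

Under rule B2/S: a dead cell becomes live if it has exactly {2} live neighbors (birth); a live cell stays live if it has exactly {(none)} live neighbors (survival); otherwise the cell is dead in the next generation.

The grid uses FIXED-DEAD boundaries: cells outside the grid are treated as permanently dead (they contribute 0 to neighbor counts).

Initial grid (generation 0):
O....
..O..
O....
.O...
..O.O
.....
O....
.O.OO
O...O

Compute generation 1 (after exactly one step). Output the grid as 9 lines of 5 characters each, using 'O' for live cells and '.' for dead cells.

Simulating step by step:
Generation 0 (given above): 12 live cells
Generation 1: 17 live cells
(generation 1 grid is the final answer)

Answer: .O...
O....
..O..
O.OO.
.O.O.
.O.O.
.OOOO
..O..
.OO..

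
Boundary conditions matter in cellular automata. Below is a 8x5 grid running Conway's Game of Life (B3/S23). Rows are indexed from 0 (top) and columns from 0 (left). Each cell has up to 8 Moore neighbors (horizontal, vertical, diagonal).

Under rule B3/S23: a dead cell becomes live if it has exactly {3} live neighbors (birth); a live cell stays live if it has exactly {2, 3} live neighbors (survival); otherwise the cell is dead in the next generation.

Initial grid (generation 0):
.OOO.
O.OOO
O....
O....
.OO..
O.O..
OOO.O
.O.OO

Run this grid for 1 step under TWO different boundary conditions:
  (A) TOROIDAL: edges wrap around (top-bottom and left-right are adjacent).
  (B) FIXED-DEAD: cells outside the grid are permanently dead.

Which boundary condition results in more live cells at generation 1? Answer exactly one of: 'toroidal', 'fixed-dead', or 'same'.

Under TOROIDAL boundary, generation 1:
.....
O....
O..O.
O....
O.O..
....O
.....
.....
Population = 7

Under FIXED-DEAD boundary, generation 1:
.O..O
O...O
O..O.
O....
O.O..
O....
O...O
OO.OO
Population = 16

Comparison: toroidal=7, fixed-dead=16 -> fixed-dead

Answer: fixed-dead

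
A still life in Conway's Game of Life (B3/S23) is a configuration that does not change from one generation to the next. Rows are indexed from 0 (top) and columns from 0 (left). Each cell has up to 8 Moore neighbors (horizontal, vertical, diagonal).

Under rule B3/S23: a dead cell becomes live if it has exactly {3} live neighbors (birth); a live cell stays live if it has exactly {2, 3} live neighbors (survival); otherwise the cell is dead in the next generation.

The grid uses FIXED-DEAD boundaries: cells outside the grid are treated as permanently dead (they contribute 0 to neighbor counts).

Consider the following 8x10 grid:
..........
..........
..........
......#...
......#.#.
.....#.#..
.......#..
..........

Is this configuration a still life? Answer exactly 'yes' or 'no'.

Answer: no

Derivation:
Compute generation 1 and compare to generation 0 (given above):
Generation 1:
..........
..........
..........
.......#..
.....##...
.......##.
......#...
..........
Cell (3,6) differs: gen0=1 vs gen1=0 -> NOT a still life.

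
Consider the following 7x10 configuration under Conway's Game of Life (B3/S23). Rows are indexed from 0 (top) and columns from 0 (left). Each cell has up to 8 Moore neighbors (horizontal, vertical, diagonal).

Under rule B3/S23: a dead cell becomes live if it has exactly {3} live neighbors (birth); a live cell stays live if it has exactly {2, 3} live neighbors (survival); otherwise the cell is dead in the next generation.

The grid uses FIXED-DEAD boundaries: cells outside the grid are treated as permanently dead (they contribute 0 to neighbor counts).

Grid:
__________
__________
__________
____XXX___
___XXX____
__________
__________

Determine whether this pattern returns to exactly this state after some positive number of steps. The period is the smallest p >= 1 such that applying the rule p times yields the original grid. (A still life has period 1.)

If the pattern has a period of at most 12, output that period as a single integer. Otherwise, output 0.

Answer: 2

Derivation:
Simulating and comparing each generation to the original:
Gen 0 (original, given above): 6 live cells
Gen 1: 6 live cells, differs from original
Gen 2: 6 live cells, MATCHES original -> period = 2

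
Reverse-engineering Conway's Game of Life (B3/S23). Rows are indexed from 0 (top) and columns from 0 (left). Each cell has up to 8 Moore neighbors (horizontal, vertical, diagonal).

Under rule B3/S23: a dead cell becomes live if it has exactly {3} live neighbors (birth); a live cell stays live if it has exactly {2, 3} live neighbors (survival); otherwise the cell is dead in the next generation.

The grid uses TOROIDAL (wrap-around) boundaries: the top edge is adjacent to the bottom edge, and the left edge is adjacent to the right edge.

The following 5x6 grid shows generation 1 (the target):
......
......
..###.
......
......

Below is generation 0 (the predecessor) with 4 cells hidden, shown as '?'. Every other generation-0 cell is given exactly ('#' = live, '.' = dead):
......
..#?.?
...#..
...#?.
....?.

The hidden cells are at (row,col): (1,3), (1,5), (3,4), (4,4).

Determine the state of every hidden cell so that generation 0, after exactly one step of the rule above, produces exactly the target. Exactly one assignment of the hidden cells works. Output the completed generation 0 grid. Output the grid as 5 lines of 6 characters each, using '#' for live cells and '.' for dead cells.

Answer: ......
..#..#
...#..
...#..
......

Derivation:
Hidden generation-0 cells (in order): (1,3), (1,5), (3,4), (4,4).
A hidden cell only influences target cells in its own 3x3 neighborhood. Try each of the 2^4 = 16 assignments, step the completed generation 0 forward once under B3/S23, and compare with the target:
  (1,3)=. (1,5)=. (3,4)=. (4,4)=. -> step gives (2,4)='.' but target has '#' -> reject
  (1,3)=. (1,5)=. (3,4)=. (4,4)=# -> step gives (2,4)='.' but target has '#' -> reject
  (1,3)=. (1,5)=. (3,4)=# (4,4)=. -> step gives (3,3)='#' but target has '.' -> reject
  (1,3)=. (1,5)=. (3,4)=# (4,4)=# -> step gives (3,3)='#' but target has '.' -> reject
  (1,3)=. (1,5)=# (3,4)=. (4,4)=. -> step reproduces the target at every cell -> ACCEPT
  (1,3)=. (1,5)=# (3,4)=. (4,4)=# -> step gives (3,3)='#' but target has '.' -> reject
  (1,3)=. (1,5)=# (3,4)=# (4,4)=. -> step gives (2,4)='.' but target has '#' -> reject
  (1,3)=. (1,5)=# (3,4)=# (4,4)=# -> step gives (2,4)='.' but target has '#' -> reject
  (1,3)=# (1,5)=. (3,4)=. (4,4)=. -> step gives (1,2)='#' but target has '.' -> reject
  (1,3)=# (1,5)=. (3,4)=. (4,4)=# -> step gives (0,3)='#' but target has '.' -> reject
  (1,3)=# (1,5)=. (3,4)=# (4,4)=. -> step gives (1,2)='#' but target has '.' -> reject
  (1,3)=# (1,5)=. (3,4)=# (4,4)=# -> step gives (0,3)='#' but target has '.' -> reject
  (1,3)=# (1,5)=# (3,4)=. (4,4)=. -> step gives (1,2)='#' but target has '.' -> reject
  (1,3)=# (1,5)=# (3,4)=. (4,4)=# -> step gives (0,3)='#' but target has '.' -> reject
  (1,3)=# (1,5)=# (3,4)=# (4,4)=. -> step gives (1,2)='#' but target has '.' -> reject
  (1,3)=# (1,5)=# (3,4)=# (4,4)=# -> step gives (0,3)='#' but target has '.' -> reject
Unique solution: (1,3)=dead, (1,5)=live, (3,4)=dead, (4,4)=dead.
Check: live-neighbor counts of every cell in the completed generation 0:
111111
111220
113231
002120
001110
Applying B3/S23 to generation 0 with these counts gives:
......
......
..###.
......
......
which matches the target exactly.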